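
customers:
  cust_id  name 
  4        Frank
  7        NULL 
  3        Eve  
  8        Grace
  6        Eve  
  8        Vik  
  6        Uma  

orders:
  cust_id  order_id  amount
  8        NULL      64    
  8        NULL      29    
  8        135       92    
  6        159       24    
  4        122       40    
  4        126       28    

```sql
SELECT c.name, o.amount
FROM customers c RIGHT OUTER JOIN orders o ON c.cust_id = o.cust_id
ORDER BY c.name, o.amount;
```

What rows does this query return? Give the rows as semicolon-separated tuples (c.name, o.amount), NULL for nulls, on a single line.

(Eve, 24); (Frank, 28); (Frank, 40); (Grace, 29); (Grace, 64); (Grace, 92); (Uma, 24); (Vik, 29); (Vik, 64); (Vik, 92)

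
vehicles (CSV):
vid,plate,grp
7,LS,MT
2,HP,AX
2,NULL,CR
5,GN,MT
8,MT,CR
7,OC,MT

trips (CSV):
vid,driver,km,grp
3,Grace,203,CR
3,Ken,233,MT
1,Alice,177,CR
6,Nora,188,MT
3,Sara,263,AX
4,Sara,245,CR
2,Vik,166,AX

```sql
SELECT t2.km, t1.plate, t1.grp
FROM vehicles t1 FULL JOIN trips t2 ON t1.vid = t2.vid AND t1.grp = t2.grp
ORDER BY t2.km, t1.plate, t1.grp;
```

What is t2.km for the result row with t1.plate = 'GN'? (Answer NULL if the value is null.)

NULL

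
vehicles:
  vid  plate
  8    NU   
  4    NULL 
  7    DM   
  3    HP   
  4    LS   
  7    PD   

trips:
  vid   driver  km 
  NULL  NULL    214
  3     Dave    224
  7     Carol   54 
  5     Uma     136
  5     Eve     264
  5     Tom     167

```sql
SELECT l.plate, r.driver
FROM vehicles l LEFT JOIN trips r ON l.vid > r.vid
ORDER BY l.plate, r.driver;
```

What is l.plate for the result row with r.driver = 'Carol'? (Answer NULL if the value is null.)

NU

LEFT JOIN keeps every row from `vehicles`; unmatched rows get NULL for `trips`'s columns.
Matching on l.vid > r.vid. A NULL in a compared column never satisfies the condition.
Matched pairs: 15; unmatched l rows kept: 1.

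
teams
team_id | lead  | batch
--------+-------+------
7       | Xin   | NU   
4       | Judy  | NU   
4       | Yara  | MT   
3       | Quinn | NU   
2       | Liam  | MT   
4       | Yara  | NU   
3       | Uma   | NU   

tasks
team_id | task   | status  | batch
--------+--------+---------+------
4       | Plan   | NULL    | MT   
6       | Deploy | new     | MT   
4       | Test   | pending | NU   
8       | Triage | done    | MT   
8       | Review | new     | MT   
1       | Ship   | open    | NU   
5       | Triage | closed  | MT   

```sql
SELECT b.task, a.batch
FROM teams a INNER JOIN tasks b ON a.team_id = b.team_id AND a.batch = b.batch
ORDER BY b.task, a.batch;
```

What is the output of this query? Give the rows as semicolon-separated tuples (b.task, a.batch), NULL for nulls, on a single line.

(Plan, MT); (Test, NU); (Test, NU)

INNER JOIN keeps only pairs where the ON condition holds.
Matching on a.team_id = b.team_id AND a.batch = b.batch.
- a row (team_id=7, batch=NU): no match → dropped.
- a row (team_id=4, batch=NU): matches 1 b row(s) → 1 output row(s).
- a row (team_id=4, batch=MT): matches 1 b row(s) → 1 output row(s).
- a row (team_id=3, batch=NU): no match → dropped.
- a row (team_id=2, batch=MT): no match → dropped.
- a row (team_id=4, batch=NU): matches 1 b row(s) → 1 output row(s).
- a row (team_id=3, batch=NU): no match → dropped.
After projecting and ordering:
b.task | a.batch
Plan | MT
Test | NU
Test | NU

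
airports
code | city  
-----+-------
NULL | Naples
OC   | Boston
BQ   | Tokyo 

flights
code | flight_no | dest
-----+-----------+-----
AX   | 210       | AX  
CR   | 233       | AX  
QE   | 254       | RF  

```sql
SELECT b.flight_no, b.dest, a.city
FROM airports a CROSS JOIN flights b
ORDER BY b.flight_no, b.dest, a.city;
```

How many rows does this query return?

9

CROSS JOIN pairs every row of `airports` with every row of `flights`: 3 × 3 = 9 rows.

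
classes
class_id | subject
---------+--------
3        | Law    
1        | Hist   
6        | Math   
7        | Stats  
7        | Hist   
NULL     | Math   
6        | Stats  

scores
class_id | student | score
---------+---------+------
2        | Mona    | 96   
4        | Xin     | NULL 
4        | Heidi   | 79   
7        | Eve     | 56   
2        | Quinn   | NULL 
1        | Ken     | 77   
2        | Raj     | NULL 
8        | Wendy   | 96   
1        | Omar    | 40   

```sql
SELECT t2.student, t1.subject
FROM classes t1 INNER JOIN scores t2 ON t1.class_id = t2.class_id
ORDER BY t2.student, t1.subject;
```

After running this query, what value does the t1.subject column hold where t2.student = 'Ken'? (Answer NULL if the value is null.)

Hist

INNER JOIN keeps only pairs where the ON condition holds.
Matching on t1.class_id = t2.class_id. A NULL in a compared column never satisfies the condition.
- t1 row (class_id=3): no match → dropped.
- t1 row (class_id=1): matches 2 t2 row(s) → 2 output row(s).
- t1 row (class_id=6): no match → dropped.
- t1 row (class_id=7): matches 1 t2 row(s) → 1 output row(s).
- t1 row (class_id=7): matches 1 t2 row(s) → 1 output row(s).
- t1 row (class_id=NULL): no match → dropped.
- t1 row (class_id=6): no match → dropped.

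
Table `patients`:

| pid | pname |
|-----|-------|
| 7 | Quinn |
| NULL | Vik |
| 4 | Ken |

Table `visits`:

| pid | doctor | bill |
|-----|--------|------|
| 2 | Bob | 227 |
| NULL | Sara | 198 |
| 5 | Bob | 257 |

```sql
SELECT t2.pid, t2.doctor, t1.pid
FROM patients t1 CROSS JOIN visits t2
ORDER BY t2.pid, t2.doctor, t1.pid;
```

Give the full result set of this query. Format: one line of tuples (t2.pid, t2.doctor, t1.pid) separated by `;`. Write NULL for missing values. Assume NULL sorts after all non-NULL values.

CROSS JOIN pairs every row of `patients` with every row of `visits`: 3 × 3 = 9 rows.
After projecting and ordering:
t2.pid | t2.doctor | t1.pid
2 | Bob | 4
2 | Bob | 7
2 | Bob | NULL
5 | Bob | 4
5 | Bob | 7
5 | Bob | NULL
NULL | Sara | 4
NULL | Sara | 7
NULL | Sara | NULL

(2, Bob, 4); (2, Bob, 7); (2, Bob, NULL); (5, Bob, 4); (5, Bob, 7); (5, Bob, NULL); (NULL, Sara, 4); (NULL, Sara, 7); (NULL, Sara, NULL)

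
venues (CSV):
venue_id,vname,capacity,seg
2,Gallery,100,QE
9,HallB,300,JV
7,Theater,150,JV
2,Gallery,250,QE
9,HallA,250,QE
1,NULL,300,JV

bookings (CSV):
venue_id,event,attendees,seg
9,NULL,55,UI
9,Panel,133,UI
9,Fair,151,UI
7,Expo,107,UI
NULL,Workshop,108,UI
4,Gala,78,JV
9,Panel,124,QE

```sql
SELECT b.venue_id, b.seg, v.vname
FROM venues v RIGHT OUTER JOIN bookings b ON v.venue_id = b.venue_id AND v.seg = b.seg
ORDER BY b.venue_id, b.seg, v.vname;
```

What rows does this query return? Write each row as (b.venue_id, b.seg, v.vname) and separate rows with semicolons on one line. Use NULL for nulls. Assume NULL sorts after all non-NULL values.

RIGHT JOIN keeps every row from `bookings`; unmatched rows get NULL for `venues`'s columns.
Matching on v.venue_id = b.venue_id AND v.seg = b.seg. A NULL in a compared column never satisfies the condition.
Matched pairs: 1; unmatched b rows kept: 6.

(4, JV, NULL); (7, UI, NULL); (9, QE, HallA); (9, UI, NULL); (9, UI, NULL); (9, UI, NULL); (NULL, UI, NULL)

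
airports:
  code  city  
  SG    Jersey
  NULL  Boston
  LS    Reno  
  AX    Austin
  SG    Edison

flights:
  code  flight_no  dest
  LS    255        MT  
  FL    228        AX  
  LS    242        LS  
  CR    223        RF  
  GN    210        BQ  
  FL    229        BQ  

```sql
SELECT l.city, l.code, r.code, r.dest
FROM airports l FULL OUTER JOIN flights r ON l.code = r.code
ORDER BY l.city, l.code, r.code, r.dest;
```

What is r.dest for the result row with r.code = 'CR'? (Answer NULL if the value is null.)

RF

FULL OUTER JOIN keeps every row from both sides; unmatched rows get NULL for the other side's columns.
Matching on l.code = r.code. A NULL in a compared column never satisfies the condition.
- l row (code=SG): no match → kept, r columns NULL.
- l row (code=NULL): no match → kept, r columns NULL.
- l row (code=LS): matches 2 r row(s) → 2 output row(s).
- l row (code=AX): no match → kept, r columns NULL.
- l row (code=SG): no match → kept, r columns NULL.
- plus 4 unmatched r row(s), each kept with NULL l columns.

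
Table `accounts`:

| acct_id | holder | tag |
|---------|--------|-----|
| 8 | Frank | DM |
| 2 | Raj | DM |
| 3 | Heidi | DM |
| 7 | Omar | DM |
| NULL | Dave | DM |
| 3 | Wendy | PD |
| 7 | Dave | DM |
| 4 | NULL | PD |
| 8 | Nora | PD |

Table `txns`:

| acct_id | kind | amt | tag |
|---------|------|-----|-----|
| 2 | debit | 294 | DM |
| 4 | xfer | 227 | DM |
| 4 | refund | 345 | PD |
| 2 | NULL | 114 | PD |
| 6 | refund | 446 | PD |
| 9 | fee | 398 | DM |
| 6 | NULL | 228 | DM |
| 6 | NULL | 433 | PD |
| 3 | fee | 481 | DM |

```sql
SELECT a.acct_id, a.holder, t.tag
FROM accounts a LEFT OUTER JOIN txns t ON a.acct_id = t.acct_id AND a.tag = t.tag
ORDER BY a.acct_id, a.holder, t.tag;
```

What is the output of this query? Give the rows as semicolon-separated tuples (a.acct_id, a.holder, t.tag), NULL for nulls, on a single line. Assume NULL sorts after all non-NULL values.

(2, Raj, DM); (3, Heidi, DM); (3, Wendy, NULL); (4, NULL, PD); (7, Dave, NULL); (7, Omar, NULL); (8, Frank, NULL); (8, Nora, NULL); (NULL, Dave, NULL)

LEFT JOIN keeps every row from `accounts`; unmatched rows get NULL for `txns`'s columns.
Matching on a.acct_id = t.acct_id AND a.tag = t.tag. A NULL in a compared column never satisfies the condition.
- a (acct_id=8, tag=DM) has no partner → padded with NULL.
- a (acct_id=2, tag=DM) pairs with 1 row(s) of t.
- a (acct_id=3, tag=DM) pairs with 1 row(s) of t.
- a (acct_id=7, tag=DM) has no partner → padded with NULL.
- a (acct_id=NULL, tag=DM) has no partner → padded with NULL.
- a (acct_id=3, tag=PD) has no partner → padded with NULL.
- a (acct_id=7, tag=DM) has no partner → padded with NULL.
- a (acct_id=4, tag=PD) pairs with 1 row(s) of t.
- a (acct_id=8, tag=PD) has no partner → padded with NULL.
After projecting and ordering:
a.acct_id | a.holder | t.tag
2 | Raj | DM
3 | Heidi | DM
3 | Wendy | NULL
4 | NULL | PD
7 | Dave | NULL
7 | Omar | NULL
8 | Frank | NULL
8 | Nora | NULL
NULL | Dave | NULL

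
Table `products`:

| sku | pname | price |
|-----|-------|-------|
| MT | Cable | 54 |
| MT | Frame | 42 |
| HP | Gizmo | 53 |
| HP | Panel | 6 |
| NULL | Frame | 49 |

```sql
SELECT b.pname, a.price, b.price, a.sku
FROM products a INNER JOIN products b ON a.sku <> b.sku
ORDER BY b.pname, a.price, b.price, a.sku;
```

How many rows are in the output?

8

INNER JOIN keeps only pairs where the ON condition holds.
Matching on a.sku <> b.sku. A NULL in a compared column never satisfies the condition.
- a row (sku=MT): matches 2 b row(s) → 2 output row(s).
- a row (sku=MT): matches 2 b row(s) → 2 output row(s).
- a row (sku=HP): matches 2 b row(s) → 2 output row(s).
- a row (sku=HP): matches 2 b row(s) → 2 output row(s).
- a row (sku=NULL): no match → dropped.
Total: 8 rows.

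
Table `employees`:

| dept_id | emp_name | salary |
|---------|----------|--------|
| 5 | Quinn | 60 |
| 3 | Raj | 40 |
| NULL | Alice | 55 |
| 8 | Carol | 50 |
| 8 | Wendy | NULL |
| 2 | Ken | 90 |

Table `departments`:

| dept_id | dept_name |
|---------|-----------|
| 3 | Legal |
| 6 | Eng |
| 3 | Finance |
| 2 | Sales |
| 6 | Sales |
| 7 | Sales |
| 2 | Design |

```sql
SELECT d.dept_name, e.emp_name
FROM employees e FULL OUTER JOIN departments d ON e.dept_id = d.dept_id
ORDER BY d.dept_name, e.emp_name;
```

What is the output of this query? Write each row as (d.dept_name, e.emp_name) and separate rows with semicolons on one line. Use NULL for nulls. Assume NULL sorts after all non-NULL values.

(Design, Ken); (Eng, NULL); (Finance, Raj); (Legal, Raj); (Sales, Ken); (Sales, NULL); (Sales, NULL); (NULL, Alice); (NULL, Carol); (NULL, Quinn); (NULL, Wendy)

FULL OUTER JOIN keeps every row from both sides; unmatched rows get NULL for the other side's columns.
Matching on e.dept_id = d.dept_id. A NULL in a compared column never satisfies the condition.
- dept_id=5: no d row matches, row kept with d columns NULL.
- dept_id=3: 2 matching d row(s), so 2 row(s) emitted.
- dept_id=NULL: no d row matches, row kept with d columns NULL.
- dept_id=8: no d row matches, row kept with d columns NULL.
- dept_id=8: no d row matches, row kept with d columns NULL.
- dept_id=2: 2 matching d row(s), so 2 row(s) emitted.
- 3 d row(s) had no e match → kept, e columns NULL.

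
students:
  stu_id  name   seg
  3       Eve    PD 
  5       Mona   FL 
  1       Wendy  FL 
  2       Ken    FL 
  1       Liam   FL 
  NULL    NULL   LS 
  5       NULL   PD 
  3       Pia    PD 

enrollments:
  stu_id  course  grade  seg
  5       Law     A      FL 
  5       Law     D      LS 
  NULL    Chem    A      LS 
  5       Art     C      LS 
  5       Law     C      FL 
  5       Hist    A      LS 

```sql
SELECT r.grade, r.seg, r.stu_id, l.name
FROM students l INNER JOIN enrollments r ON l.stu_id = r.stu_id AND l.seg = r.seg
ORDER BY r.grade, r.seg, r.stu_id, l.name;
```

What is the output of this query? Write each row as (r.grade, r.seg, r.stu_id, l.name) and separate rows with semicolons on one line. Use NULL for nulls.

INNER JOIN keeps only pairs where the ON condition holds.
Matching on l.stu_id = r.stu_id AND l.seg = r.seg. A NULL in a compared column never satisfies the condition.
Matched pairs: 2.

(A, FL, 5, Mona); (C, FL, 5, Mona)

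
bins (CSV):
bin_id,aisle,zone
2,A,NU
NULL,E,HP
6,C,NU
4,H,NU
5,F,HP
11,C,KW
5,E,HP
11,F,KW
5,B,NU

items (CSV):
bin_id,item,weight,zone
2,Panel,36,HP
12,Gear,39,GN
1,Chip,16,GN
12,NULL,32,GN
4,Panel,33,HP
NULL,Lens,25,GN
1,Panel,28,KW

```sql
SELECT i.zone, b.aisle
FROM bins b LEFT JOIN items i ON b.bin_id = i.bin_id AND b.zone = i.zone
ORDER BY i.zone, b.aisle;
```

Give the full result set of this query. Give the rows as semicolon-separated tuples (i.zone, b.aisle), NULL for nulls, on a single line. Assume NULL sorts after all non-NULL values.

(NULL, A); (NULL, B); (NULL, C); (NULL, C); (NULL, E); (NULL, E); (NULL, F); (NULL, F); (NULL, H)

LEFT JOIN keeps every row from `bins`; unmatched rows get NULL for `items`'s columns.
Matching on b.bin_id = i.bin_id AND b.zone = i.zone. A NULL in a compared column never satisfies the condition.
Matched pairs: 0; unmatched b rows kept: 9.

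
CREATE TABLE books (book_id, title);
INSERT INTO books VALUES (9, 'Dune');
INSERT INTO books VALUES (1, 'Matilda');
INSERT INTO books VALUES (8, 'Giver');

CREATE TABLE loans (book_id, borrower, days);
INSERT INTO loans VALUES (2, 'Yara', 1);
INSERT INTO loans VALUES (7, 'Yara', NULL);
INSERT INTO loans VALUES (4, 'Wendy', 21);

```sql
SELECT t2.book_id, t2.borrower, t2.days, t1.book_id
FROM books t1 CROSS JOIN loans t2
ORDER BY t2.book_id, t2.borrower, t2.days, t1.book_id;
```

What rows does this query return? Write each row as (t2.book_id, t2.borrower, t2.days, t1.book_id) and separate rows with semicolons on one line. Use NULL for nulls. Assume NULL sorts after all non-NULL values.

CROSS JOIN pairs every row of `books` with every row of `loans`: 3 × 3 = 9 rows.
After projecting and ordering:
t2.book_id | t2.borrower | t2.days | t1.book_id
2 | Yara | 1 | 1
2 | Yara | 1 | 8
2 | Yara | 1 | 9
4 | Wendy | 21 | 1
4 | Wendy | 21 | 8
4 | Wendy | 21 | 9
7 | Yara | NULL | 1
7 | Yara | NULL | 8
7 | Yara | NULL | 9

(2, Yara, 1, 1); (2, Yara, 1, 8); (2, Yara, 1, 9); (4, Wendy, 21, 1); (4, Wendy, 21, 8); (4, Wendy, 21, 9); (7, Yara, NULL, 1); (7, Yara, NULL, 8); (7, Yara, NULL, 9)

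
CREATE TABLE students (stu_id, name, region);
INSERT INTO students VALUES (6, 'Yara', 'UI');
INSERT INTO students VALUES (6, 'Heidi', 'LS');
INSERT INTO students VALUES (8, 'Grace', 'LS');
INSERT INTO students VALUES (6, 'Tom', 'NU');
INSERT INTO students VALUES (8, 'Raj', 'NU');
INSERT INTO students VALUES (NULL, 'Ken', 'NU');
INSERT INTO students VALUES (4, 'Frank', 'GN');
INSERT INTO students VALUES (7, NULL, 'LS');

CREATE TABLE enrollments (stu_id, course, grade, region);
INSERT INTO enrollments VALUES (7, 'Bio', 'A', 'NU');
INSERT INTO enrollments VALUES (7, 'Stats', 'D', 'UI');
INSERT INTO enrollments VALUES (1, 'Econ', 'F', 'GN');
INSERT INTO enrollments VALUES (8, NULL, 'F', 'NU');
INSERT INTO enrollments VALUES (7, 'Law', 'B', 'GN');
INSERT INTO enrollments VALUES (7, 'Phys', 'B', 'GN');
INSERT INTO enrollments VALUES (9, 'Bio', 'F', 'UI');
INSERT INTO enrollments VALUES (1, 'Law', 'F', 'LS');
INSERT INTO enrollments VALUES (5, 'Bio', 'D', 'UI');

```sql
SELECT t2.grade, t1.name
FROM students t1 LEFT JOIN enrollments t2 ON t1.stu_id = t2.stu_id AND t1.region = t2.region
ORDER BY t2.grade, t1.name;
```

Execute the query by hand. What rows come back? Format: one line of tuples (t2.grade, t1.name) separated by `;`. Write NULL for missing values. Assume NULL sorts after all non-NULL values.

LEFT JOIN keeps every row from `students`; unmatched rows get NULL for `enrollments`'s columns.
Matching on t1.stu_id = t2.stu_id AND t1.region = t2.region. A NULL in a compared column never satisfies the condition.
- t1 row (stu_id=6, region=UI): no match → kept, t2 columns NULL.
- t1 row (stu_id=6, region=LS): no match → kept, t2 columns NULL.
- t1 row (stu_id=8, region=LS): no match → kept, t2 columns NULL.
- t1 row (stu_id=6, region=NU): no match → kept, t2 columns NULL.
- t1 row (stu_id=8, region=NU): matches 1 t2 row(s) → 1 output row(s).
- t1 row (stu_id=NULL, region=NU): no match → kept, t2 columns NULL.
- t1 row (stu_id=4, region=GN): no match → kept, t2 columns NULL.
- t1 row (stu_id=7, region=LS): no match → kept, t2 columns NULL.
After projecting and ordering:
t2.grade | t1.name
F | Raj
NULL | Frank
NULL | Grace
NULL | Heidi
NULL | Ken
NULL | Tom
NULL | Yara
NULL | NULL

(F, Raj); (NULL, Frank); (NULL, Grace); (NULL, Heidi); (NULL, Ken); (NULL, Tom); (NULL, Yara); (NULL, NULL)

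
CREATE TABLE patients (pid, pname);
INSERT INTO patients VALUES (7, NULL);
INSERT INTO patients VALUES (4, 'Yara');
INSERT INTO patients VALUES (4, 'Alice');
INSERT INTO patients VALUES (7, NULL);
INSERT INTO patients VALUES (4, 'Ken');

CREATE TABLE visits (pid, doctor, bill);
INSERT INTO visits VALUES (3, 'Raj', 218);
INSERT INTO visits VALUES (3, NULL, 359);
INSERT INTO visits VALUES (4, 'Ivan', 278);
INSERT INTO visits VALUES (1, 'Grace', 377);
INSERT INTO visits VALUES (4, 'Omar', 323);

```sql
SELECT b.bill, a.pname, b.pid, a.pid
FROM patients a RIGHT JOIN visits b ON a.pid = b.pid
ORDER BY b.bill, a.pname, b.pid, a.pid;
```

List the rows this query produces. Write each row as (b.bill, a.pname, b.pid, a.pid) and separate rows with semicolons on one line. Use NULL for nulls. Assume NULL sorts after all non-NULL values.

RIGHT JOIN keeps every row from `visits`; unmatched rows get NULL for `patients`'s columns.
Matching on a.pid = b.pid.
- a (pid=7) has no partner in b.
- a (pid=4) pairs with 2 row(s) of b.
- a (pid=4) pairs with 2 row(s) of b.
- a (pid=7) has no partner in b.
- a (pid=4) pairs with 2 row(s) of b.
- 3 b row(s) had no a match → kept, a columns NULL.
After projecting and ordering:
b.bill | a.pname | b.pid | a.pid
218 | NULL | 3 | NULL
278 | Alice | 4 | 4
278 | Ken | 4 | 4
278 | Yara | 4 | 4
323 | Alice | 4 | 4
323 | Ken | 4 | 4
323 | Yara | 4 | 4
359 | NULL | 3 | NULL
377 | NULL | 1 | NULL

(218, NULL, 3, NULL); (278, Alice, 4, 4); (278, Ken, 4, 4); (278, Yara, 4, 4); (323, Alice, 4, 4); (323, Ken, 4, 4); (323, Yara, 4, 4); (359, NULL, 3, NULL); (377, NULL, 1, NULL)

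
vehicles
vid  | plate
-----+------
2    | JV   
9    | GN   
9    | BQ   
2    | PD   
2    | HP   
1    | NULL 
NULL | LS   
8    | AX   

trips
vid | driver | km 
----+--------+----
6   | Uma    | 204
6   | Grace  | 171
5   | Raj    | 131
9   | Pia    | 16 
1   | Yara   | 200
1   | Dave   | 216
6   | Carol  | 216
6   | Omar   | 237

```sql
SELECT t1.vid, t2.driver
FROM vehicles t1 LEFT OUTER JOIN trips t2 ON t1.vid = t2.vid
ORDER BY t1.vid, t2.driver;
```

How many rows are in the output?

9

LEFT JOIN keeps every row from `vehicles`; unmatched rows get NULL for `trips`'s columns.
Matching on t1.vid = t2.vid. A NULL in a compared column never satisfies the condition.
- t1 (vid=2) has no partner → padded with NULL.
- t1 (vid=9) pairs with 1 row(s) of t2.
- t1 (vid=9) pairs with 1 row(s) of t2.
- t1 (vid=2) has no partner → padded with NULL.
- t1 (vid=2) has no partner → padded with NULL.
- t1 (vid=1) pairs with 2 row(s) of t2.
- t1 (vid=NULL) has no partner → padded with NULL.
- t1 (vid=8) has no partner → padded with NULL.
Total: 4 matched + 5 padded = 9 rows.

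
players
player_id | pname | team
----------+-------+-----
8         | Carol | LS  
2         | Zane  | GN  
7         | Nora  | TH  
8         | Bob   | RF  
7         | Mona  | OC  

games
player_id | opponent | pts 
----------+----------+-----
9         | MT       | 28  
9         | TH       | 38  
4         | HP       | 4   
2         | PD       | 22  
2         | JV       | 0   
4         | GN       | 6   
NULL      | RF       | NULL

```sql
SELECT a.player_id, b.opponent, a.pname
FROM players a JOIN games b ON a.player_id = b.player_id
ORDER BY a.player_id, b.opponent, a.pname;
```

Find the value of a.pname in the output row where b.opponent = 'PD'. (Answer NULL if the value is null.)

Zane

INNER JOIN keeps only pairs where the ON condition holds.
Matching on a.player_id = b.player_id. A NULL in a compared column never satisfies the condition.
Matched pairs: 2.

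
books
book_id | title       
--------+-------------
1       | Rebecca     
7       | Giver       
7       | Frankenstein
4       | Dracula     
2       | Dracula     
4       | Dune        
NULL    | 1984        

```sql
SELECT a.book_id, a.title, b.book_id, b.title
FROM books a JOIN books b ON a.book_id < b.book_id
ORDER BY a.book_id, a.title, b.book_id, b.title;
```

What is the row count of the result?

13

INNER JOIN keeps only pairs where the ON condition holds.
Matching on a.book_id < b.book_id. A NULL in a compared column never satisfies the condition.
Matched pairs: 13.
Total: 13 rows.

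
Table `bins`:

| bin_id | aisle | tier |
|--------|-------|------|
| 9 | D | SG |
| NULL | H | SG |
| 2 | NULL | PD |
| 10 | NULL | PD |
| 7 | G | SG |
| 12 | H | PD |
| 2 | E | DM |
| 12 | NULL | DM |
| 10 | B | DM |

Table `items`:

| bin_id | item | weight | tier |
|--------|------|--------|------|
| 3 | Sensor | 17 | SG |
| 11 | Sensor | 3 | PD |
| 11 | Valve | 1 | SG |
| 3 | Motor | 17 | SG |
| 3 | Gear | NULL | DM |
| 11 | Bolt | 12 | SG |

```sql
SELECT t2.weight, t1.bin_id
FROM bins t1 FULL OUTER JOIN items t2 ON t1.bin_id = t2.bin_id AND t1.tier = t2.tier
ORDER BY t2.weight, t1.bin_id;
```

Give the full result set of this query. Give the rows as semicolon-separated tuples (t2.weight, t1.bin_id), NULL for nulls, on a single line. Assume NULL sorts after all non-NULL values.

FULL OUTER JOIN keeps every row from both sides; unmatched rows get NULL for the other side's columns.
Matching on t1.bin_id = t2.bin_id AND t1.tier = t2.tier. A NULL in a compared column never satisfies the condition.
Matched pairs: 0; unmatched t1 rows kept: 9; unmatched t2 rows kept: 6.

(1, NULL); (3, NULL); (12, NULL); (17, NULL); (17, NULL); (NULL, 2); (NULL, 2); (NULL, 7); (NULL, 9); (NULL, 10); (NULL, 10); (NULL, 12); (NULL, 12); (NULL, NULL); (NULL, NULL)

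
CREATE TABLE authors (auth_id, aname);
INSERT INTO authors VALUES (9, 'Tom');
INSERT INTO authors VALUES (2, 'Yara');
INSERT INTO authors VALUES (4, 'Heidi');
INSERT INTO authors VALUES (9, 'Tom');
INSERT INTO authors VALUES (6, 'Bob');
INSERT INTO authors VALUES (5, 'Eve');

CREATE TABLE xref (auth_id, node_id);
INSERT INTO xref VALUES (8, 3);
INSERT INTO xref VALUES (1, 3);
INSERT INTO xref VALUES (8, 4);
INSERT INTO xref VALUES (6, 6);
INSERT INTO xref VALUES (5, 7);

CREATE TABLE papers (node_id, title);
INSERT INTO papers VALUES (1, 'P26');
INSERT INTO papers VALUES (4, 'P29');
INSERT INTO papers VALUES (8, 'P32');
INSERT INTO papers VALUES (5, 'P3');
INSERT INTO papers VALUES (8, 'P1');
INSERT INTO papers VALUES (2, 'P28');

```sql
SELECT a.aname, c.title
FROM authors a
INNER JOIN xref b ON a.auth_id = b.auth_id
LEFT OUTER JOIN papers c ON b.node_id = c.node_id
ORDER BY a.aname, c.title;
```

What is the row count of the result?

Joins associate left-to-right: authors INNER JOIN xref on auth_id gives 2 intermediate row(s).
Then LEFT JOIN `papers c` on node_id: each of those 2 rows is kept; rows whose b.node_id has no match in c get NULL for c's columns.
Result: 2 row(s).

2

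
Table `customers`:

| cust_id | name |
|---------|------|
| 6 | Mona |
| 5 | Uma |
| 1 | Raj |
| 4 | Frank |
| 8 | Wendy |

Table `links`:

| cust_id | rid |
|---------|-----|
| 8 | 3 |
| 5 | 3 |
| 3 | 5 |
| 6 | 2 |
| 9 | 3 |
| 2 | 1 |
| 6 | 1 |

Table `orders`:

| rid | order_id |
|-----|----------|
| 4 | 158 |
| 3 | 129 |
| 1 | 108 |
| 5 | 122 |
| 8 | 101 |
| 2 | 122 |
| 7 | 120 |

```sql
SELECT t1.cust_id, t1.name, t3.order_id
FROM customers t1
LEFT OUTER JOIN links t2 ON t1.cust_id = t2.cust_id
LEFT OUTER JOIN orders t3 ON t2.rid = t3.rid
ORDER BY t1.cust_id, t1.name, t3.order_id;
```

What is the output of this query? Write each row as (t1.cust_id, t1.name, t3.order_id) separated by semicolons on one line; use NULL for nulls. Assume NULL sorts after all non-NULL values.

Joins associate left-to-right: customers LEFT JOIN links on cust_id gives 6 intermediate row(s).
Then LEFT JOIN `orders t3` on rid: each of those 6 rows is kept; rows whose t2.rid has no match in t3 get NULL for t3's columns.

(1, Raj, NULL); (4, Frank, NULL); (5, Uma, 129); (6, Mona, 108); (6, Mona, 122); (8, Wendy, 129)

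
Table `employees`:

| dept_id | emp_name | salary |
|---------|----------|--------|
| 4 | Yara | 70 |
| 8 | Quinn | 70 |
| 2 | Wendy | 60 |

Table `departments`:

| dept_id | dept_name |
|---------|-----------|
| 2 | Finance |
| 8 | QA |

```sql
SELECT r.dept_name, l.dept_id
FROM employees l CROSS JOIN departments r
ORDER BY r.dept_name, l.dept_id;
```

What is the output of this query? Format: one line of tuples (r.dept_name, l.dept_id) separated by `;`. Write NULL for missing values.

(Finance, 2); (Finance, 4); (Finance, 8); (QA, 2); (QA, 4); (QA, 8)

CROSS JOIN pairs every row of `employees` with every row of `departments`: 3 × 2 = 6 rows.
After projecting and ordering:
r.dept_name | l.dept_id
Finance | 2
Finance | 4
Finance | 8
QA | 2
QA | 4
QA | 8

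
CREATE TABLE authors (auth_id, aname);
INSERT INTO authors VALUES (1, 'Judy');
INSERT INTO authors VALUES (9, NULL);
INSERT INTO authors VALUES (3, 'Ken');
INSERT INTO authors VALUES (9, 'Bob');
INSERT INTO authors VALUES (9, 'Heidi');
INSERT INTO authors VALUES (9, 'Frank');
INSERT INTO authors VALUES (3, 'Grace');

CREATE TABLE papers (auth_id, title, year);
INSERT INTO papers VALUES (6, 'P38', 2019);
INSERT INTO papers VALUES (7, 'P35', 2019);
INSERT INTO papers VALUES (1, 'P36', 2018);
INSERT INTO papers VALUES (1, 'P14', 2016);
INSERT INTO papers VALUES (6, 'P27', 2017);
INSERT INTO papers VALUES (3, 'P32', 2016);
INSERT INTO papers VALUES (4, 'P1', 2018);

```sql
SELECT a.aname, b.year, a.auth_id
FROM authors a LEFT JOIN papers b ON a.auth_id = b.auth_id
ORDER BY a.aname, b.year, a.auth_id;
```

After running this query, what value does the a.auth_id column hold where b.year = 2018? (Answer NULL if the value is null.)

1

LEFT JOIN keeps every row from `authors`; unmatched rows get NULL for `papers`'s columns.
Matching on a.auth_id = b.auth_id.
- auth_id=1: 2 matching b row(s), so 2 row(s) emitted.
- auth_id=9: no b row matches, row kept with b columns NULL.
- auth_id=3: 1 matching b row(s), so 1 row(s) emitted.
- auth_id=9: no b row matches, row kept with b columns NULL.
- auth_id=9: no b row matches, row kept with b columns NULL.
- auth_id=9: no b row matches, row kept with b columns NULL.
- auth_id=3: 1 matching b row(s), so 1 row(s) emitted.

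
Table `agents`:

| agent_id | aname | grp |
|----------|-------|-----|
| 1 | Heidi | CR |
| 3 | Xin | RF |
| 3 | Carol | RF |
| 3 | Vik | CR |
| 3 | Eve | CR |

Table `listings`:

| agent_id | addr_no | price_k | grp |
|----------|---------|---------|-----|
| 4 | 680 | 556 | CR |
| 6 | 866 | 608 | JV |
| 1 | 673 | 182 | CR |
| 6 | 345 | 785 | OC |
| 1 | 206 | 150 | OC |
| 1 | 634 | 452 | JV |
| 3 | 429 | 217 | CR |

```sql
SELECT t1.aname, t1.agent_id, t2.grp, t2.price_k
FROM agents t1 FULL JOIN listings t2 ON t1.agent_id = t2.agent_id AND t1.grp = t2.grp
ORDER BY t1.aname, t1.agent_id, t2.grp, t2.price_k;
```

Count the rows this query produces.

10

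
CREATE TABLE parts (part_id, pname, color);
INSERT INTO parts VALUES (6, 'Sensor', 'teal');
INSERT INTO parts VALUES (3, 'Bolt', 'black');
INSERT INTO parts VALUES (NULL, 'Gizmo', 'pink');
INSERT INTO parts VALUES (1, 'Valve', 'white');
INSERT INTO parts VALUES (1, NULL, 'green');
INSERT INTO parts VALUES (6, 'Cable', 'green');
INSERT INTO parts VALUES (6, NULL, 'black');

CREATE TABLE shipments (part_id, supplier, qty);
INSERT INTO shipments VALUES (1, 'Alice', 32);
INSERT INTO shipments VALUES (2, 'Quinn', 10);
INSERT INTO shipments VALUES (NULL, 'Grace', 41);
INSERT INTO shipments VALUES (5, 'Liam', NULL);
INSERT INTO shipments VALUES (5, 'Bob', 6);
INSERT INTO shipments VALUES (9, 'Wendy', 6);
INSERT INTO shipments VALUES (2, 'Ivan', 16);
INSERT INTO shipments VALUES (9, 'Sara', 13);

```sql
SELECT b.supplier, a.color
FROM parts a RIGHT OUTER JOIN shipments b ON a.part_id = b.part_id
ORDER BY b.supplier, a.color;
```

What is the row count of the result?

RIGHT JOIN keeps every row from `shipments`; unmatched rows get NULL for `parts`'s columns.
Matching on a.part_id = b.part_id. A NULL in a compared column never satisfies the condition.
- a[0] part_id=6 → no match.
- a[1] part_id=3 → no match.
- a[2] part_id=NULL → no match.
- a[3] part_id=1 → 1 match(es) in b → 1 row(s).
- a[4] part_id=1 → 1 match(es) in b → 1 row(s).
- a[5] part_id=6 → no match.
- a[6] part_id=6 → no match.
- plus 7 unmatched b row(s), each kept with NULL a columns.
Total: 2 matched + 7 padded = 9 rows.

9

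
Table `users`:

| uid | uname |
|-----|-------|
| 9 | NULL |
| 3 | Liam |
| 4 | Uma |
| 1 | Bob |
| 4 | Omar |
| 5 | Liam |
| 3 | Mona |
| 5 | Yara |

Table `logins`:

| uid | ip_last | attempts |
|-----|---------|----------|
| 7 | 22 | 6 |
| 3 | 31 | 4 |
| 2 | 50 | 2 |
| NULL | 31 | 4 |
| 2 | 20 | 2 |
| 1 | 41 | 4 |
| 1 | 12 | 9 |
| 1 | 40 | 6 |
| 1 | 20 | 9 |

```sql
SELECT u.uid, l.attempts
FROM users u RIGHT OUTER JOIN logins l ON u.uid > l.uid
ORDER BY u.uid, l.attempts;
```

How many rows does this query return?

49

RIGHT JOIN keeps every row from `logins`; unmatched rows get NULL for `users`'s columns.
Matching on u.uid > l.uid. A NULL in a compared column never satisfies the condition.
Matched pairs: 48; unmatched l rows kept: 1.
Total: 48 matched + 1 padded = 49 rows.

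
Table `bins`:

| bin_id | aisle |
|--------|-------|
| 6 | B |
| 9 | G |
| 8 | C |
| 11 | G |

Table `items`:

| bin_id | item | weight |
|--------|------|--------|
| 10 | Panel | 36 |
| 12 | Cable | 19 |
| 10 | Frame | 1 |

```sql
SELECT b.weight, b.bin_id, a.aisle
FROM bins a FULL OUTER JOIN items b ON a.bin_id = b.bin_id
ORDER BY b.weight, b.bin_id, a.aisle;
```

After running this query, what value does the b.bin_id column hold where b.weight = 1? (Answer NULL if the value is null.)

10

FULL OUTER JOIN keeps every row from both sides; unmatched rows get NULL for the other side's columns.
Matching on a.bin_id = b.bin_id.
- a (bin_id=6) has no partner → padded with NULL.
- a (bin_id=9) has no partner → padded with NULL.
- a (bin_id=8) has no partner → padded with NULL.
- a (bin_id=11) has no partner → padded with NULL.
- plus 3 unmatched b row(s), each kept with NULL a columns.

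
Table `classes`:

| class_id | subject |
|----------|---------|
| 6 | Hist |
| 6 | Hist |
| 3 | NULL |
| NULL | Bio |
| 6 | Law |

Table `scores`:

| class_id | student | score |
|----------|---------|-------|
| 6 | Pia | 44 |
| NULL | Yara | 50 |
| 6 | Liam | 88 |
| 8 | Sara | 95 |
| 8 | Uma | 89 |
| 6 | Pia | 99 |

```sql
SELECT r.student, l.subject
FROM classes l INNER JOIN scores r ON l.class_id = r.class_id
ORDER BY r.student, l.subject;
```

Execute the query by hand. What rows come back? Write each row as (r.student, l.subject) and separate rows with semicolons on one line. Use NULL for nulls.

(Liam, Hist); (Liam, Hist); (Liam, Law); (Pia, Hist); (Pia, Hist); (Pia, Hist); (Pia, Hist); (Pia, Law); (Pia, Law)

INNER JOIN keeps only pairs where the ON condition holds.
Matching on l.class_id = r.class_id. A NULL in a compared column never satisfies the condition.
- l[0] class_id=6 → 3 match(es) in r → 3 row(s).
- l[1] class_id=6 → 3 match(es) in r → 3 row(s).
- l[2] class_id=3 → no match; dropped.
- l[3] class_id=NULL → no match; dropped.
- l[4] class_id=6 → 3 match(es) in r → 3 row(s).
After projecting and ordering:
r.student | l.subject
Liam | Hist
Liam | Hist
Liam | Law
Pia | Hist
Pia | Hist
Pia | Hist
Pia | Hist
Pia | Law
Pia | Law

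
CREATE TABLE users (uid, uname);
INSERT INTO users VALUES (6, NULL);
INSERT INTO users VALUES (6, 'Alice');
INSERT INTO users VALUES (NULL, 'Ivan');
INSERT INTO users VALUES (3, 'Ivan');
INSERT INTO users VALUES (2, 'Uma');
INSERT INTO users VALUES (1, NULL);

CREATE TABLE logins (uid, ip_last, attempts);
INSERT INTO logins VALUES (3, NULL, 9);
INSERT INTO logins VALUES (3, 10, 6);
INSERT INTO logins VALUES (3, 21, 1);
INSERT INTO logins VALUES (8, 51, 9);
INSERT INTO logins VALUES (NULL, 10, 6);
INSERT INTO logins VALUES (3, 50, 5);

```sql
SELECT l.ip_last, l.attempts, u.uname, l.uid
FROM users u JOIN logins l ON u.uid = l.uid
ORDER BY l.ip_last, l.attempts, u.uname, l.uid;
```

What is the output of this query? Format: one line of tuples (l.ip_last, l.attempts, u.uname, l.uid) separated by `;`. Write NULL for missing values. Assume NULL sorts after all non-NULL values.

(10, 6, Ivan, 3); (21, 1, Ivan, 3); (50, 5, Ivan, 3); (NULL, 9, Ivan, 3)

INNER JOIN keeps only pairs where the ON condition holds.
Matching on u.uid = l.uid. A NULL in a compared column never satisfies the condition.
- u row (uid=6): no match → dropped.
- u row (uid=6): no match → dropped.
- u row (uid=NULL): no match → dropped.
- u row (uid=3): matches 4 l row(s) → 4 output row(s).
- u row (uid=2): no match → dropped.
- u row (uid=1): no match → dropped.
After projecting and ordering:
l.ip_last | l.attempts | u.uname | l.uid
10 | 6 | Ivan | 3
21 | 1 | Ivan | 3
50 | 5 | Ivan | 3
NULL | 9 | Ivan | 3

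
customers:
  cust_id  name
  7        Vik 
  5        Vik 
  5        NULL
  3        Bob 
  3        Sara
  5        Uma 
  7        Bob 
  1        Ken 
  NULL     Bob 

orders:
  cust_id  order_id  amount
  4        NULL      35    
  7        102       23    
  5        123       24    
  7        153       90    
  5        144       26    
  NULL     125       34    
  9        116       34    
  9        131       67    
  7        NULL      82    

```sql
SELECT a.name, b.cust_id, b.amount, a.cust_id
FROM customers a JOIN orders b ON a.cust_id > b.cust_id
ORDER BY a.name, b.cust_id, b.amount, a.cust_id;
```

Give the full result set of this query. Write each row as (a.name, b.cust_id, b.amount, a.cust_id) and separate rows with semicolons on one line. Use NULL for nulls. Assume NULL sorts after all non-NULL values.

INNER JOIN keeps only pairs where the ON condition holds.
Matching on a.cust_id > b.cust_id. A NULL in a compared column never satisfies the condition.
- a row (cust_id=7): matches 3 b row(s) → 3 output row(s).
- a row (cust_id=5): matches 1 b row(s) → 1 output row(s).
- a row (cust_id=5): matches 1 b row(s) → 1 output row(s).
- a row (cust_id=3): no match → dropped.
- a row (cust_id=3): no match → dropped.
- a row (cust_id=5): matches 1 b row(s) → 1 output row(s).
- a row (cust_id=7): matches 3 b row(s) → 3 output row(s).
- a row (cust_id=1): no match → dropped.
- a row (cust_id=NULL): no match → dropped.
After projecting and ordering:
a.name | b.cust_id | b.amount | a.cust_id
Bob | 4 | 35 | 7
Bob | 5 | 24 | 7
Bob | 5 | 26 | 7
Uma | 4 | 35 | 5
Vik | 4 | 35 | 5
Vik | 4 | 35 | 7
Vik | 5 | 24 | 7
Vik | 5 | 26 | 7
NULL | 4 | 35 | 5

(Bob, 4, 35, 7); (Bob, 5, 24, 7); (Bob, 5, 26, 7); (Uma, 4, 35, 5); (Vik, 4, 35, 5); (Vik, 4, 35, 7); (Vik, 5, 24, 7); (Vik, 5, 26, 7); (NULL, 4, 35, 5)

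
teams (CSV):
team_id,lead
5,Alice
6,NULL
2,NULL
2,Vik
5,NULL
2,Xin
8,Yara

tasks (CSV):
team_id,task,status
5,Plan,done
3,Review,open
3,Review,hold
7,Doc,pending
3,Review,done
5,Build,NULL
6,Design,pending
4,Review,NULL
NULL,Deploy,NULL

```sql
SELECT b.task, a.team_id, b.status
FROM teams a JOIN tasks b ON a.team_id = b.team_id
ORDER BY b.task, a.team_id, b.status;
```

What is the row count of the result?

5

INNER JOIN keeps only pairs where the ON condition holds.
Matching on a.team_id = b.team_id. A NULL in a compared column never satisfies the condition.
- a row (team_id=5): matches 2 b row(s) → 2 output row(s).
- a row (team_id=6): matches 1 b row(s) → 1 output row(s).
- a row (team_id=2): no match → dropped.
- a row (team_id=2): no match → dropped.
- a row (team_id=5): matches 2 b row(s) → 2 output row(s).
- a row (team_id=2): no match → dropped.
- a row (team_id=8): no match → dropped.
Total: 5 rows.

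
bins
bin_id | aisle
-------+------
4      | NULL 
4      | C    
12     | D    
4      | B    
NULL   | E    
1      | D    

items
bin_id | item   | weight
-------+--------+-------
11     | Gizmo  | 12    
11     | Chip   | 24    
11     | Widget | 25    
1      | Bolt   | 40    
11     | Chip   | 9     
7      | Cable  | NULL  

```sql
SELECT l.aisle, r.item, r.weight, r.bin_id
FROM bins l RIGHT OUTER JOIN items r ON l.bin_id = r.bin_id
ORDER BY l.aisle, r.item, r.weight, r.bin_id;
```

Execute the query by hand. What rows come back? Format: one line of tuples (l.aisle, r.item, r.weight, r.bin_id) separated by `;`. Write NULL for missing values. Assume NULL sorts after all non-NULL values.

RIGHT JOIN keeps every row from `items`; unmatched rows get NULL for `bins`'s columns.
Matching on l.bin_id = r.bin_id. A NULL in a compared column never satisfies the condition.
- l row (bin_id=4): no match.
- l row (bin_id=4): no match.
- l row (bin_id=12): no match.
- l row (bin_id=4): no match.
- l row (bin_id=NULL): no match.
- l row (bin_id=1): matches 1 r row(s) → 1 output row(s).
- 5 r row(s) had no l match → kept, l columns NULL.
After projecting and ordering:
l.aisle | r.item | r.weight | r.bin_id
D | Bolt | 40 | 1
NULL | Cable | NULL | 7
NULL | Chip | 9 | 11
NULL | Chip | 24 | 11
NULL | Gizmo | 12 | 11
NULL | Widget | 25 | 11

(D, Bolt, 40, 1); (NULL, Cable, NULL, 7); (NULL, Chip, 9, 11); (NULL, Chip, 24, 11); (NULL, Gizmo, 12, 11); (NULL, Widget, 25, 11)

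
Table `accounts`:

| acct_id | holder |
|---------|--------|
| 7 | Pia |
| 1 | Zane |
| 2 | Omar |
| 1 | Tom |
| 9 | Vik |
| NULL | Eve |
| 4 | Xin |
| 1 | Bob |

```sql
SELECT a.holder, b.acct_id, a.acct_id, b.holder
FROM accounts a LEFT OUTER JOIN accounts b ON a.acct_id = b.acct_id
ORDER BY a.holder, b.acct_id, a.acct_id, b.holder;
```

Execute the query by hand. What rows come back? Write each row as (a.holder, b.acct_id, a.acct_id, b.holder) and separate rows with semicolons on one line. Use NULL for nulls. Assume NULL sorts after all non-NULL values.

(Bob, 1, 1, Bob); (Bob, 1, 1, Tom); (Bob, 1, 1, Zane); (Eve, NULL, NULL, NULL); (Omar, 2, 2, Omar); (Pia, 7, 7, Pia); (Tom, 1, 1, Bob); (Tom, 1, 1, Tom); (Tom, 1, 1, Zane); (Vik, 9, 9, Vik); (Xin, 4, 4, Xin); (Zane, 1, 1, Bob); (Zane, 1, 1, Tom); (Zane, 1, 1, Zane)

LEFT JOIN keeps every row from `accounts a`; unmatched rows get NULL for `accounts b`'s columns.
Matching on a.acct_id = b.acct_id. A NULL in a compared column never satisfies the condition.
- a row (acct_id=7): matches 1 b row(s) → 1 output row(s).
- a row (acct_id=1): matches 3 b row(s) → 3 output row(s).
- a row (acct_id=2): matches 1 b row(s) → 1 output row(s).
- a row (acct_id=1): matches 3 b row(s) → 3 output row(s).
- a row (acct_id=9): matches 1 b row(s) → 1 output row(s).
- a row (acct_id=NULL): no match → kept, b columns NULL.
- a row (acct_id=4): matches 1 b row(s) → 1 output row(s).
- a row (acct_id=1): matches 3 b row(s) → 3 output row(s).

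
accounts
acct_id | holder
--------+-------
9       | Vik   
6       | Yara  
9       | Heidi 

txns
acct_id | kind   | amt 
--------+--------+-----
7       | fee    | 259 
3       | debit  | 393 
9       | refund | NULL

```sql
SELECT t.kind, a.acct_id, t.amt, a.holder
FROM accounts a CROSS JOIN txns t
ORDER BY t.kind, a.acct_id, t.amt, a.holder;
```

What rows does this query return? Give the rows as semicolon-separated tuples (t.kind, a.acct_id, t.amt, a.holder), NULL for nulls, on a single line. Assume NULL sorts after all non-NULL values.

(debit, 6, 393, Yara); (debit, 9, 393, Heidi); (debit, 9, 393, Vik); (fee, 6, 259, Yara); (fee, 9, 259, Heidi); (fee, 9, 259, Vik); (refund, 6, NULL, Yara); (refund, 9, NULL, Heidi); (refund, 9, NULL, Vik)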